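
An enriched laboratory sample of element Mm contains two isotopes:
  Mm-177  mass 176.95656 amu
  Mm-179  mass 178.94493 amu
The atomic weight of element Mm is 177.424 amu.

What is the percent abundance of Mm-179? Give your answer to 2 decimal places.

23.51%

Writing the weighted mean with unknown fraction x of Mm-177:
176.95656·x + 178.94493·(1 − x) = 177.424
(176.95656 − 178.94493)·x = 177.424 − 178.94493
x = -1.52093 / -1.98837 = 0.76491 → 76.49% Mm-177, 23.51% Mm-179.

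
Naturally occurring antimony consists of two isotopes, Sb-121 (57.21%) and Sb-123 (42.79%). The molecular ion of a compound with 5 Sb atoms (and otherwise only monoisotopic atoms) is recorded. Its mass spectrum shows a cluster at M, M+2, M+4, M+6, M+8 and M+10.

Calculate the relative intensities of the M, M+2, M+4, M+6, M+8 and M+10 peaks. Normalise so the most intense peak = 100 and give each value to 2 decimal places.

17.88 : 66.85 : 100.00 : 74.79 : 27.97 : 4.18

The 5 Sb atoms are independent, so intensities follow the terms of (0.5721 + 0.4279)^5.
P(M) = 0.5721^5 = 0.061286
P(M+2) = 5 × 0.5721^4 × 0.4279^1 = 0.229192
P(M+4) = 10 × 0.5721^3 × 0.4279^2 = 0.342847
P(M+6) = 10 × 0.5721^2 × 0.4279^3 = 0.256431
P(M+8) = 5 × 0.5721^1 × 0.4279^4 = 0.095898
P(M+10) = 0.4279^5 = 0.014345
The M+4 peak is largest (0.342847); scaling to 100 gives 17.88 : 66.85 : 100.00 : 74.79 : 27.97 : 4.18.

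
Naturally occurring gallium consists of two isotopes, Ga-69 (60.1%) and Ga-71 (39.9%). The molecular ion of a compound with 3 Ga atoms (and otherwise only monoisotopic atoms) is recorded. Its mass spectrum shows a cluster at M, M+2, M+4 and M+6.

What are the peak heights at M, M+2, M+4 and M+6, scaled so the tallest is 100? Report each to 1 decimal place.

50.2 : 100.0 : 66.4 : 14.7

The 3 Ga atoms are independent, so intensities follow the terms of (0.601 + 0.399)^3.
P(M) = 0.601^3 = 0.217082
P(M+2) = 3 × 0.601^2 × 0.399^1 = 0.432358
P(M+4) = 3 × 0.601^1 × 0.399^2 = 0.287039
P(M+6) = 0.399^3 = 0.063521
The M+2 peak is largest (0.432358); scaling to 100 gives 50.2 : 100.0 : 66.4 : 14.7.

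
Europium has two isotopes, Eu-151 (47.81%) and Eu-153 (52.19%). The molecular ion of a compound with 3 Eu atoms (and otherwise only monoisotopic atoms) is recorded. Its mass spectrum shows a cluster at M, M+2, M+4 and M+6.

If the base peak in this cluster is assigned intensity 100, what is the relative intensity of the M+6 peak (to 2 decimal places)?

36.39

Binomial terms of (0.4781 + 0.5219)^3: M 0.1093, M+2 0.3579, M+4 0.3907, M+6 0.1422 → M+4 is the base peak.
P(M+4) = C(3,2) × 0.4781^1 × 0.5219^2 = 3 × 0.4781 × 0.27237961 = 0.390674 (base)
P(M+6) = C(3,3) × 0.4781^0 × 0.5219^3 = 1 × 1.0000 × 0.14215492 = 0.142155
Relative intensity = 0.142155 / 0.390674 × 100 = 36.39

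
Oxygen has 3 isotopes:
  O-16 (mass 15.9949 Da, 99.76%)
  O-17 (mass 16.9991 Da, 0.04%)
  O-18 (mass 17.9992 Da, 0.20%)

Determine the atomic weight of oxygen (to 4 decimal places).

Average mass = Σ (abundance × isotope mass) = 0.9976 × 15.9949 + 0.0004 × 16.9991 + 0.0020 × 17.9992
= 15.95651 + 0.00680 + 0.03600 = 15.99931 Da

15.9993 Da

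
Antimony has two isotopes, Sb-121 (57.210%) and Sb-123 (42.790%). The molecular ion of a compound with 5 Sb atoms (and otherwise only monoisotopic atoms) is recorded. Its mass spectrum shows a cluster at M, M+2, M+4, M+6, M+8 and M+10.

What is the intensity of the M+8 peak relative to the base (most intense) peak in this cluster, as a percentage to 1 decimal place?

Binomial terms of (0.57210 + 0.42790)^5: M 0.0613, M+2 0.2292, M+4 0.3428, M+6 0.2564, M+8 0.0959, M+10 0.0143 → M+4 is the base peak.
P(M+4) = C(5,2) × 0.57210^3 × 0.42790^2 = 10 × 0.18724742 × 0.18309841 = 0.342847 (base)
P(M+8) = C(5,4) × 0.57210^1 × 0.42790^4 = 5 × 0.5721 × 0.03352503 = 0.095898
Relative intensity = 0.095898 / 0.342847 × 100 = 28.0

28.0%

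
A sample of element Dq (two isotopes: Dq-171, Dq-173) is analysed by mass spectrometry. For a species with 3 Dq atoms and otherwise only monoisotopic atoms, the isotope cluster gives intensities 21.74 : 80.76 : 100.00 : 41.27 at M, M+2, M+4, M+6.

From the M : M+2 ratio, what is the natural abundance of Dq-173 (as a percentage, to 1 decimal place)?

55.3%

If p is the fraction of Dq that is Dq-171, then I(M+2)/I(M) = [C(3,1)·p^2·(1−p)] / p^3 = 3·(1−p)/p = 80.76/21.74 = 3.7148
(1−p)/p = 3.7148/3 = 1.2383  ⇒  p = 1/(1 + 1.2383) = 0.4468
Dq-171: 44.7%, Dq-173: 55.3%.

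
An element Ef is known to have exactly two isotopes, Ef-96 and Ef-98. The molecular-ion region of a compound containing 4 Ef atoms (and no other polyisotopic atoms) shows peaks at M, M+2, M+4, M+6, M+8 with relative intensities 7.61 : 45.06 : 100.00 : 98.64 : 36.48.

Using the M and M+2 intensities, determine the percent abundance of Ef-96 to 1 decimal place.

40.3%

Let p = fractional abundance of Ef-96. I(M+2)/I(M) = [C(4,1)·p^3·(1−p)] / p^4 = 4·(1−p)/p = 45.06/7.61 = 5.9212
(1−p)/p = 5.9212/4 = 1.4803  ⇒  p = 1/(1 + 1.4803) = 0.4032
Ef-96: 40.3%, Ef-98: 59.7%.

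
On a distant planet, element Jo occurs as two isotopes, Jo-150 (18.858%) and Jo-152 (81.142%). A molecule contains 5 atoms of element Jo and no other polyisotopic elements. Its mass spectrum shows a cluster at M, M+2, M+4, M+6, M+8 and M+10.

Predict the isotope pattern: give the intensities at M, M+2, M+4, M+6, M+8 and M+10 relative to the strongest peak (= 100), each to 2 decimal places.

0.06 : 1.26 : 10.80 : 46.48 : 100.00 : 86.06

Each Jo atom is independently Jo-150 (p = 0.18858) or Jo-152 (q = 0.81142); the cluster is the binomial expansion (p + q)^5.
P(M) = 0.18858^5 = 0.000238
P(M+2) = 5 × 0.18858^4 × 0.81142^1 = 0.005131
P(M+4) = 10 × 0.18858^3 × 0.81142^2 = 0.044155
P(M+6) = 10 × 0.18858^2 × 0.81142^3 = 0.189989
P(M+8) = 5 × 0.18858^1 × 0.81142^4 = 0.408741
P(M+10) = 0.81142^5 = 0.351745
The M+8 peak is largest (0.408741); scaling to 100 gives 0.06 : 1.26 : 10.80 : 46.48 : 100.00 : 86.06.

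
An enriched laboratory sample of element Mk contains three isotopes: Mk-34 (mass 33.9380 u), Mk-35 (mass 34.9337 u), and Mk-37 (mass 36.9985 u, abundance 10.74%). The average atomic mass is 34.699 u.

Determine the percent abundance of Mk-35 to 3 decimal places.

43.417%

The remaining 89.26% is split between Mk-34 (fraction x) and Mk-35 (fraction 0.8926 − x).
Substituting: 33.9380x + 34.9337(0.8926 − x) = 30.7253611
(33.9380 − 34.9337)x = -0.45645952  ⇒  x = 0.45843, y = 0.43417
Mk-34: 45.843%, Mk-35: 43.417%.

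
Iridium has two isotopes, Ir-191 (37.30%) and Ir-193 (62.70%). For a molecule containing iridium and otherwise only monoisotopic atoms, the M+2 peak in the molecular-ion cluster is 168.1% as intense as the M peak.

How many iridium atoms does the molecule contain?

The M+2/M ratio from n Ir atoms is n · q/p = n · 0.6270/0.3730.
n = 1.681 × 0.3730/0.6270 = 1.00 ≈ 1

1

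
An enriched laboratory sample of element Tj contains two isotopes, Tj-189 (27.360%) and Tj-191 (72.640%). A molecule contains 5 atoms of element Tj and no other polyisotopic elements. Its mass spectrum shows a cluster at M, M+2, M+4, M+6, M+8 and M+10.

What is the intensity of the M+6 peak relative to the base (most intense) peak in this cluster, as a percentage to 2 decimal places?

Binomial terms of (0.27360 + 0.72640)^5: M 0.0015, M+2 0.0204, M+4 0.1081, M+6 0.2869, M+8 0.3809, M+10 0.2022 → M+8 is the base peak.
P(M+8) = C(5,4) × 0.27360^1 × 0.72640^4 = 5 × 0.2736 × 0.27842187 = 0.380881 (base)
P(M+6) = C(5,3) × 0.27360^2 × 0.72640^3 = 10 × 0.07485696 × 0.38329002 = 0.286919
Relative intensity = 0.286919 / 0.380881 × 100 = 75.33

75.33%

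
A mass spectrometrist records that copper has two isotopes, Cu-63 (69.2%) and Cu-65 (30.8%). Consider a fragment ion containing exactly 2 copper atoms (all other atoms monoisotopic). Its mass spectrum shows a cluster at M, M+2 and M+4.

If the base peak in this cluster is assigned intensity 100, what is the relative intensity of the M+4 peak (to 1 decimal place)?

Term probabilities: M 0.4789, M+2 0.4263, M+4 0.0949. Base peak = M.
P(M) = C(2,0) × 0.692^2 × 0.308^0 = 1 × 0.478864 × 1.0000 = 0.478864 (base)
P(M+4) = C(2,2) × 0.692^0 × 0.308^2 = 1 × 1.0000 × 0.094864 = 0.094864
Relative intensity = 0.094864 / 0.478864 × 100 = 19.8

19.8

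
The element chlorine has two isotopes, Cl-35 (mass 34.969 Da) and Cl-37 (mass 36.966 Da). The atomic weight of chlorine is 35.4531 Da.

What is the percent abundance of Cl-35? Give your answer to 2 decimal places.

75.76%

With x = fraction of Cl-35 (so Cl-37 is 1 − x):
34.969·x + 36.966·(1 − x) = 35.4531
(34.969 − 36.966)·x = 35.4531 − 36.966
x = -1.5129 / -1.997 = 0.75759 → 75.76% Cl-35, 24.24% Cl-37.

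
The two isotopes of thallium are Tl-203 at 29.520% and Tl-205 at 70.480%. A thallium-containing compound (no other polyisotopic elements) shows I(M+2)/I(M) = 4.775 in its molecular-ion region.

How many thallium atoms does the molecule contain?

The M+2/M ratio from n Tl atoms is n · q/p = n · 0.70480/0.29520.
n = 4.775 × 0.29520/0.70480 = 2.00 ≈ 2

2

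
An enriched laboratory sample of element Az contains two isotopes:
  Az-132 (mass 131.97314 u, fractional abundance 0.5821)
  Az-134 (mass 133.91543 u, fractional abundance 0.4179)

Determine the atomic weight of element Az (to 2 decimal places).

132.78 u

The abundance-weighted mean is 0.5821 × 131.97314 + 0.4179 × 133.91543
= 76.821565 + 55.963258 = 132.784823 u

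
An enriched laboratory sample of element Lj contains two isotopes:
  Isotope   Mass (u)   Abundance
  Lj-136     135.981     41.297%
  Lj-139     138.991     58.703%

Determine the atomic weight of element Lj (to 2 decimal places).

137.75 u

Ar = Σ fᵢ·mᵢ = 0.41297 × 135.981 + 0.58703 × 138.991
= 56.1561 + 81.5919 = 137.7480 u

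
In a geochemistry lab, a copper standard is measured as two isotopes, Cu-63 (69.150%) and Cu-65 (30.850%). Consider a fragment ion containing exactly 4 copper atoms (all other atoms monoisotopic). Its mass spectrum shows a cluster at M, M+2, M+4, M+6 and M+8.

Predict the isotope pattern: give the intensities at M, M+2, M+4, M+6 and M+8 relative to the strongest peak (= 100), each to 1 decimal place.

Expanding (0.69150 + 0.30850)^4:
P(M) = 0.69150^4 = 0.228649
P(M+2) = 4 × 0.69150^3 × 0.30850^1 = 0.408030
P(M+4) = 6 × 0.69150^2 × 0.30850^2 = 0.273052
P(M+6) = 4 × 0.69150^1 × 0.30850^3 = 0.081212
P(M+8) = 0.30850^4 = 0.009058
The M+2 peak is largest (0.408030); scaling to 100 gives 56.0 : 100.0 : 66.9 : 19.9 : 2.2.

56.0 : 100.0 : 66.9 : 19.9 : 2.2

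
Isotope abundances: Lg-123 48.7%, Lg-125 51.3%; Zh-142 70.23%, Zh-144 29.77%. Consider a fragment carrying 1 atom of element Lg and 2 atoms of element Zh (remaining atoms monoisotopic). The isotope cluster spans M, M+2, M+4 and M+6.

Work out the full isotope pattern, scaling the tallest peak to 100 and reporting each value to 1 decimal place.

52.6 : 100.0 : 56.4 : 10.0

Element Lg pattern (n=1): 0.4870 : 0.5130
Element Zh pattern (n=2): 0.49322529 : 0.41814942 : 0.08862529
Convolve the two distributions (both contribute in 2-u steps):
  M: 0.4870×0.49322529 = 0.240201
  M+2: 0.4870×0.41814942 + 0.5130×0.49322529 = 0.456663
  M+4: 0.4870×0.08862529 + 0.5130×0.41814942 = 0.257671
  M+6: 0.5130×0.08862529 = 0.045465
Scale to base peak (0.456663) = 100: 52.6 : 100.0 : 56.4 : 10.0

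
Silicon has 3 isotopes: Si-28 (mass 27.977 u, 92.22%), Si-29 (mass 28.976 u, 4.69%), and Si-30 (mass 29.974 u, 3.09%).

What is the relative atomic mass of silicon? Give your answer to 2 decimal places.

Average mass = Σ (abundance × isotope mass) = 0.9222 × 27.977 + 0.0469 × 28.976 + 0.0309 × 29.974
= 25.8004 + 1.3590 + 0.9262 = 28.0856 u

28.09 u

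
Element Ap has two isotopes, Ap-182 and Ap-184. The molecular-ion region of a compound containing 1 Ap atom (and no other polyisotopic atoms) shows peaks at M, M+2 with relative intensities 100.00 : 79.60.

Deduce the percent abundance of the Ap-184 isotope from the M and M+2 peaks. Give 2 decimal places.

Let p = fractional abundance of Ap-182. I(M+2)/I(M) = [C(1,1)·p^0·(1−p)] / p^1 = 1·(1−p)/p = 79.60/100.00 = 0.7960
(1−p)/p = 0.7960/1 = 0.7960  ⇒  p = 1/(1 + 0.7960) = 0.5568
Ap-182: 55.68%, Ap-184: 44.32%.

44.32%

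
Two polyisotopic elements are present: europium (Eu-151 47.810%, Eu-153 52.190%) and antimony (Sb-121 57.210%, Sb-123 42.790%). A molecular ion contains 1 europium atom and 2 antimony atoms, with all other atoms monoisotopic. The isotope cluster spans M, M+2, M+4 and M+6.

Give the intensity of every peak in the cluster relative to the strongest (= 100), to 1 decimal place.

38.6 : 100.0 : 84.7 : 23.6

Europium pattern (n=1): 0.4781 : 0.5219
Antimony pattern (n=2): 0.32729841 : 0.48960318 : 0.18309841
Convolve the two distributions (both contribute in 2-u steps):
  M: 0.4781×0.32729841 = 0.156481
  M+2: 0.4781×0.48960318 + 0.5219×0.32729841 = 0.404896
  M+4: 0.4781×0.18309841 + 0.5219×0.48960318 = 0.343063
  M+6: 0.5219×0.18309841 = 0.095559
Scale to base peak (0.404896) = 100: 38.6 : 100.0 : 84.7 : 23.6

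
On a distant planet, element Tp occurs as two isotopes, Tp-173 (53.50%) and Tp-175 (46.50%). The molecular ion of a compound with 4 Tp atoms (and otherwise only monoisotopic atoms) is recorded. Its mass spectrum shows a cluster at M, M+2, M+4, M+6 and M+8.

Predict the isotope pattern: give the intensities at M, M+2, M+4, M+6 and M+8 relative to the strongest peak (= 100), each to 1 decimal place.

22.1 : 76.7 : 100.0 : 57.9 : 12.6

Expanding (0.5350 + 0.4650)^4:
P(M) = 0.5350^4 = 0.081925
P(M+2) = 4 × 0.5350^3 × 0.4650^1 = 0.284822
P(M+4) = 6 × 0.5350^2 × 0.4650^2 = 0.371334
P(M+6) = 4 × 0.5350^1 × 0.4650^3 = 0.215165
P(M+8) = 0.4650^4 = 0.046753
The M+4 peak is largest (0.371334); scaling to 100 gives 22.1 : 76.7 : 100.0 : 57.9 : 12.6.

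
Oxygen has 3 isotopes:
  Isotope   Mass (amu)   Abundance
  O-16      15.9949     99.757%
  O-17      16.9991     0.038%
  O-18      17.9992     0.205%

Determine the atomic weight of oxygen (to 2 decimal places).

Weight each isotope mass by its fractional abundance: 0.99757 × 15.9949 + 0.00038 × 16.9991 + 0.00205 × 17.9992
= 15.95603 + 0.00646 + 0.03690 = 15.99939 amu

16.00 amu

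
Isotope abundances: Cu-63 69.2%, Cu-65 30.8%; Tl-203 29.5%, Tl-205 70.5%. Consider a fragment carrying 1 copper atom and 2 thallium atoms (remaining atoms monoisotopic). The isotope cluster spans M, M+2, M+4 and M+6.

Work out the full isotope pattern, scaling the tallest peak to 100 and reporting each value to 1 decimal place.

Copper pattern (n=1): 0.6920 : 0.3080
Thallium pattern (n=2): 0.087025 : 0.41595 : 0.497025
Convolve the two distributions (both contribute in 2-u steps):
  M: 0.6920×0.087025 = 0.060221
  M+2: 0.6920×0.41595 + 0.3080×0.087025 = 0.314641
  M+4: 0.6920×0.497025 + 0.3080×0.41595 = 0.472054
  M+6: 0.3080×0.497025 = 0.153084
Scale to base peak (0.472054) = 100: 12.8 : 66.7 : 100.0 : 32.4

12.8 : 66.7 : 100.0 : 32.4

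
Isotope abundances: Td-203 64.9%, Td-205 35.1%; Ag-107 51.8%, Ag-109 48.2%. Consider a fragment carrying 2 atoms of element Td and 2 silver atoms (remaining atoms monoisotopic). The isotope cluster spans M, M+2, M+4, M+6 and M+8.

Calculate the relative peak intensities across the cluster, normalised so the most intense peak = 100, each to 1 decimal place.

31.5 : 92.8 : 100.0 : 46.7 : 8.0

Element Td pattern (n=2): 0.421201 : 0.455598 : 0.123201
Silver pattern (n=2): 0.268324 : 0.499352 : 0.232324
Convolve the two distributions (both contribute in 2-u steps):
  M: 0.421201×0.268324 = 0.113018
  M+2: 0.421201×0.499352 + 0.455598×0.268324 = 0.332575
  M+4: 0.421201×0.232324 + 0.455598×0.499352 + 0.123201×0.268324 = 0.358417
  M+6: 0.455598×0.232324 + 0.123201×0.499352 = 0.167367
  M+8: 0.123201×0.232324 = 0.028623
Scale to base peak (0.358417) = 100: 31.5 : 92.8 : 100.0 : 46.7 : 8.0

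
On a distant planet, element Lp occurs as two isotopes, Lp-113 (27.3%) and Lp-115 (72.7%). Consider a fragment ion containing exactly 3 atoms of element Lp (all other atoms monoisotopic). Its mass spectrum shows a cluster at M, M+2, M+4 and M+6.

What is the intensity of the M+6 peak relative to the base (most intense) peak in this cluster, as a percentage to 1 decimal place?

(0.273 + 0.727)^3 gives M 0.0203, M+2 0.1625, M+4 0.4329, M+6 0.3842; the largest is M+4.
P(M+4) = C(3,2) × 0.273^1 × 0.727^2 = 3 × 0.2730 × 0.528529 = 0.432865 (base)
P(M+6) = C(3,3) × 0.273^0 × 0.727^3 = 1 × 1.0000 × 0.38424058 = 0.384241
Relative intensity = 0.384241 / 0.432865 × 100 = 88.8

88.8%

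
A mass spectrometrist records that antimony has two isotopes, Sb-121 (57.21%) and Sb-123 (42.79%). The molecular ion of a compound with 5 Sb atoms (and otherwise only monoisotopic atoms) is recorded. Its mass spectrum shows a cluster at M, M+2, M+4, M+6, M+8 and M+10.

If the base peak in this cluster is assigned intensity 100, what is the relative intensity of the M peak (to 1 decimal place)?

17.9

Term probabilities: M 0.0613, M+2 0.2292, M+4 0.3428, M+6 0.2564, M+8 0.0959, M+10 0.0143. Base peak = M+4.
P(M+4) = C(5,2) × 0.5721^3 × 0.4279^2 = 10 × 0.18724742 × 0.18309841 = 0.342847 (base)
P(M) = C(5,0) × 0.5721^5 × 0.4279^0 = 1 × 0.06128578 × 1.0000 = 0.061286
Relative intensity = 0.061286 / 0.342847 × 100 = 17.9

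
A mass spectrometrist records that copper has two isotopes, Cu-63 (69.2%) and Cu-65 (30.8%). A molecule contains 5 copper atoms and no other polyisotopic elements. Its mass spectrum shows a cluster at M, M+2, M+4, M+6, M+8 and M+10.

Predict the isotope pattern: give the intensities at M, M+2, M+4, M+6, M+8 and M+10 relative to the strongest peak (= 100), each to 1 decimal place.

44.9 : 100.0 : 89.0 : 39.6 : 8.8 : 0.8

The 5 Cu atoms are independent, so intensities follow the terms of (0.692 + 0.308)^5.
P(M) = 0.692^5 = 0.158683
P(M+2) = 5 × 0.692^4 × 0.308^1 = 0.353139
P(M+4) = 10 × 0.692^3 × 0.308^2 = 0.314355
P(M+6) = 10 × 0.692^2 × 0.308^3 = 0.139915
P(M+8) = 5 × 0.692^1 × 0.308^4 = 0.031137
P(M+10) = 0.308^5 = 0.002772
The M+2 peak is largest (0.353139); scaling to 100 gives 44.9 : 100.0 : 89.0 : 39.6 : 8.8 : 0.8.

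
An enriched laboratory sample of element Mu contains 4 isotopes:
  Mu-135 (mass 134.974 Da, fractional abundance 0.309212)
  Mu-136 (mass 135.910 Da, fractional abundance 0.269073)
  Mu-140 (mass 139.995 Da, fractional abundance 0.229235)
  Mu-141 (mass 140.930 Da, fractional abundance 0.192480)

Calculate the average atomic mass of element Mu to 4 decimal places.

137.5233 Da

Ar = Σ fᵢ·mᵢ = 0.309212 × 134.974 + 0.269073 × 135.910 + 0.229235 × 139.995 + 0.192480 × 140.930
= 41.73558 + 36.56971 + 32.09175 + 27.12621 = 137.52325 Da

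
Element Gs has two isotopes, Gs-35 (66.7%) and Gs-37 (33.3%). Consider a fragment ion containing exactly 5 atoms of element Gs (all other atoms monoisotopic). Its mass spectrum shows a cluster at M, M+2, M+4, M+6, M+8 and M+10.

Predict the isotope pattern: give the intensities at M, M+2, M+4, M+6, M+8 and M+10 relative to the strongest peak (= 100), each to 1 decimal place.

40.1 : 100.0 : 99.9 : 49.9 : 12.4 : 1.2

The 5 Gs atoms are independent, so intensities follow the terms of (0.667 + 0.333)^5.
P(M) = 0.667^5 = 0.132017
P(M+2) = 5 × 0.667^4 × 0.333^1 = 0.329547
P(M+4) = 10 × 0.667^3 × 0.333^2 = 0.329053
P(M+6) = 10 × 0.667^2 × 0.333^3 = 0.164280
P(M+8) = 5 × 0.667^1 × 0.333^4 = 0.041008
P(M+10) = 0.333^5 = 0.004095
The M+2 peak is largest (0.329547); scaling to 100 gives 40.1 : 100.0 : 99.9 : 49.9 : 12.4 : 1.2.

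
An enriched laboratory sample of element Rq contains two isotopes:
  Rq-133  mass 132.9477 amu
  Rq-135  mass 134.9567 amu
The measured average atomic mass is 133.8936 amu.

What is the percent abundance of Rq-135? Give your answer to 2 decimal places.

With x = fraction of Rq-133 (so Rq-135 is 1 − x):
132.9477·x + 134.9567·(1 − x) = 133.8936
(132.9477 − 134.9567)·x = 133.8936 − 134.9567
x = -1.0631 / -2.0090 = 0.52917 → 52.92% Rq-133, 47.08% Rq-135.

47.08%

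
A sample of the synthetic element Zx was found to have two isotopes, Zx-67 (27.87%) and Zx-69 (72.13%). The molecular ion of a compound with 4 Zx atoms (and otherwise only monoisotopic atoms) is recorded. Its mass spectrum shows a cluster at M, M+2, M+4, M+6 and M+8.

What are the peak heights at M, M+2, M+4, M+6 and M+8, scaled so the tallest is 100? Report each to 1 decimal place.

Expanding (0.2787 + 0.7213)^4:
P(M) = 0.2787^4 = 0.006033
P(M+2) = 4 × 0.2787^3 × 0.7213^1 = 0.062458
P(M+4) = 6 × 0.2787^2 × 0.7213^2 = 0.242469
P(M+6) = 4 × 0.2787^1 × 0.7213^3 = 0.418355
P(M+8) = 0.7213^4 = 0.270685
The M+6 peak is largest (0.418355); scaling to 100 gives 1.4 : 14.9 : 58.0 : 100.0 : 64.7.

1.4 : 14.9 : 58.0 : 100.0 : 64.7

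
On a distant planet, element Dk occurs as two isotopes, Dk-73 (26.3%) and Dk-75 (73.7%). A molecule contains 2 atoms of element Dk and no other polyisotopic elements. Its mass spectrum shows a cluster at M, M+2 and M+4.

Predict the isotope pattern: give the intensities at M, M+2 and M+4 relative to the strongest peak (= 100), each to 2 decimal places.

Expanding (0.263 + 0.737)^2:
P(M) = 0.263^2 = 0.069169
P(M+2) = 2 × 0.263^1 × 0.737^1 = 0.387662
P(M+4) = 0.737^2 = 0.543169
The M+4 peak is largest (0.543169); scaling to 100 gives 12.73 : 71.37 : 100.00.

12.73 : 71.37 : 100.00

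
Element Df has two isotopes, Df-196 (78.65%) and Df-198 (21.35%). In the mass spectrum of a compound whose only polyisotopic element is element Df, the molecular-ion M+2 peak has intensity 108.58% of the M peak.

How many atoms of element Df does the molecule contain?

With n Df atoms, P(M+2)/P(M) = C(n,1)·p^(n−1)q / p^n = n·q/p = n · 0.2135/0.7865.
n = 1.0858 × 0.7865/0.2135 = 4.00 ≈ 4

4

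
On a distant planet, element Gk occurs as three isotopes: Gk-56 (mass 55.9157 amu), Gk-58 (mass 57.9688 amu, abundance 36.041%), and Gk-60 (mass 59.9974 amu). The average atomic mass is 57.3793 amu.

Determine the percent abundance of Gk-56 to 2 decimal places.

46.23%

Let x and y be the fractions of Gk-56 and Gk-60. Then x + y = 1 − 0.36041 = 0.63959 and 55.9157x + 59.9974y = 57.3793 − 0.36041×57.9688 = 36.486764792.
Substituting: 55.9157x + 59.9974(0.63959 − x) = 36.486764792
(55.9157 − 59.9974)x = -1.886972274  ⇒  x = 0.46230, y = 0.17729
Gk-56: 46.23%, Gk-60: 17.73%.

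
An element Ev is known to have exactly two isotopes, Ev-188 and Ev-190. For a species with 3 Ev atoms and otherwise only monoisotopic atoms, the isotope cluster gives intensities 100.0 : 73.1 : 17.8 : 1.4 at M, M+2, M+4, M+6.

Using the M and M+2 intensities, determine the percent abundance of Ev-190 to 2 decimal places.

Write p for the Ev-188 fraction. I(M+2)/I(M) = [C(3,1)·p^2·(1−p)] / p^3 = 3·(1−p)/p = 73.1/100.0 = 0.7310
(1−p)/p = 0.7310/3 = 0.2437  ⇒  p = 1/(1 + 0.2437) = 0.8041
Ev-188: 80.41%, Ev-190: 19.59%.

19.59%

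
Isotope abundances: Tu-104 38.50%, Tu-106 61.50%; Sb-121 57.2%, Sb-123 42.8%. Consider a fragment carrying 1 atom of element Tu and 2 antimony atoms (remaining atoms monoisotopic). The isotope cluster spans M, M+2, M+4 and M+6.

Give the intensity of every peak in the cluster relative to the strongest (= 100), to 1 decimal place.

Element Tu pattern (n=1): 0.3850 : 0.6150
Antimony pattern (n=2): 0.327184 : 0.489632 : 0.183184
Convolve the two distributions (both contribute in 2-u steps):
  M: 0.3850×0.327184 = 0.125966
  M+2: 0.3850×0.489632 + 0.6150×0.327184 = 0.389726
  M+4: 0.3850×0.183184 + 0.6150×0.489632 = 0.371650
  M+6: 0.6150×0.183184 = 0.112658
Scale to base peak (0.389726) = 100: 32.3 : 100.0 : 95.4 : 28.9

32.3 : 100.0 : 95.4 : 28.9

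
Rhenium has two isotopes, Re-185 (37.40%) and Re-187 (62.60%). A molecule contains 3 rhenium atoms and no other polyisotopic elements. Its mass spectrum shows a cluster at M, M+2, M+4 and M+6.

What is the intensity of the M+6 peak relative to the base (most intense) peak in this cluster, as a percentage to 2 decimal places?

55.79%

Term probabilities: M 0.0523, M+2 0.2627, M+4 0.4397, M+6 0.2453. Base peak = M+4.
P(M+4) = C(3,2) × 0.3740^1 × 0.6260^2 = 3 × 0.3740 × 0.391876 = 0.439685 (base)
P(M+6) = C(3,3) × 0.3740^0 × 0.6260^3 = 1 × 1.0000 × 0.24531438 = 0.245314
Relative intensity = 0.245314 / 0.439685 × 100 = 55.79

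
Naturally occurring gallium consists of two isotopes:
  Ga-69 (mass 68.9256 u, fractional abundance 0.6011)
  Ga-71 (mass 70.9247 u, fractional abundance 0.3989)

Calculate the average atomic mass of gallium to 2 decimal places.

69.72 u

Ar = Σ fᵢ·mᵢ = 0.6011 × 68.9256 + 0.3989 × 70.9247
= 41.43118 + 28.29186 = 69.72304 u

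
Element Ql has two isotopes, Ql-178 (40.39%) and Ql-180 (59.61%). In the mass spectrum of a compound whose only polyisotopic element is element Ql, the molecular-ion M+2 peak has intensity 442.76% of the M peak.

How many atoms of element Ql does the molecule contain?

With n Ql atoms, P(M+2)/P(M) = C(n,1)·p^(n−1)q / p^n = n·q/p = n · 0.5961/0.4039.
n = 4.4276 × 0.4039/0.5961 = 3.00 ≈ 3

3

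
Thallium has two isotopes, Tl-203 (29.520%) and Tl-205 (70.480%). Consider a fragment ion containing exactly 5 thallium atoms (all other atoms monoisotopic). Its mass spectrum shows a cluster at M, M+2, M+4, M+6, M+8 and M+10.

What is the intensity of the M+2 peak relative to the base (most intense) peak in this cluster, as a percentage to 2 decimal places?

7.35%

(0.29520 + 0.70480)^5 gives M 0.0022, M+2 0.0268, M+4 0.1278, M+6 0.3051, M+8 0.3642, M+10 0.1739; the largest is M+8.
P(M+8) = C(5,4) × 0.29520^1 × 0.70480^4 = 5 × 0.2952 × 0.24675365 = 0.364208 (base)
P(M+2) = C(5,1) × 0.29520^4 × 0.70480^1 = 5 × 0.00759391 × 0.7048 = 0.026761
Relative intensity = 0.026761 / 0.364208 × 100 = 7.35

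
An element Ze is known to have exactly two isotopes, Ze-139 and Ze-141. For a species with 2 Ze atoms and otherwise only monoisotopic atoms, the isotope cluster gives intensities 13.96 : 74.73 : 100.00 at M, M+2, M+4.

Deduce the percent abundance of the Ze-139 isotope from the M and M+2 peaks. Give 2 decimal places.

If p is the fraction of Ze that is Ze-139, then I(M+2)/I(M) = [C(2,1)·p^1·(1−p)] / p^2 = 2·(1−p)/p = 74.73/13.96 = 5.3532
(1−p)/p = 5.3532/2 = 2.6766  ⇒  p = 1/(1 + 2.6766) = 0.2720
Ze-139: 27.20%, Ze-141: 72.80%.

27.20%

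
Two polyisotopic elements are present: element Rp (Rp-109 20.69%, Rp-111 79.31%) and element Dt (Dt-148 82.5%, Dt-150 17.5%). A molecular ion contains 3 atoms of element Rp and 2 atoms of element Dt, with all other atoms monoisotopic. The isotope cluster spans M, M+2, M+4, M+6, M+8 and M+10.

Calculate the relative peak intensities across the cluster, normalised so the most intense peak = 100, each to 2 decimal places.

1.32 : 15.78 : 64.87 : 100.00 : 34.26 : 3.35

Element Rp pattern (n=3): 0.00885689 : 0.10185215 : 0.39042502 : 0.49886594
Element Dt pattern (n=2): 0.680625 : 0.28875 : 0.030625
Convolve the two distributions (both contribute in 2-u steps):
  M: 0.00885689×0.680625 = 0.006028
  M+2: 0.00885689×0.28875 + 0.10185215×0.680625 = 0.071881
  M+4: 0.00885689×0.030625 + 0.10185215×0.28875 + 0.39042502×0.680625 = 0.295414
  M+6: 0.10185215×0.030625 + 0.39042502×0.28875 + 0.49886594×0.680625 = 0.455395
  M+8: 0.39042502×0.030625 + 0.49886594×0.28875 = 0.156004
  M+10: 0.49886594×0.030625 = 0.015278
Scale to base peak (0.455395) = 100: 1.32 : 15.78 : 64.87 : 100.00 : 34.26 : 3.35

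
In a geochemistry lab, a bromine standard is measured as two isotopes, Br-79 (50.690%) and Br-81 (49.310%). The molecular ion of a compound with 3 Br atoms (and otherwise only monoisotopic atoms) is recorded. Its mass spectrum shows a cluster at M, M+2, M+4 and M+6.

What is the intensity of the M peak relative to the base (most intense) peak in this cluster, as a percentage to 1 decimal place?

Binomial terms of (0.50690 + 0.49310)^3: M 0.1302, M+2 0.3801, M+4 0.3698, M+6 0.1199 → M+2 is the base peak.
P(M+2) = C(3,1) × 0.50690^2 × 0.49310^1 = 3 × 0.25694761 × 0.4931 = 0.380103 (base)
P(M) = C(3,0) × 0.50690^3 × 0.49310^0 = 1 × 0.13024674 × 1.0000 = 0.130247
Relative intensity = 0.130247 / 0.380103 × 100 = 34.3

34.3%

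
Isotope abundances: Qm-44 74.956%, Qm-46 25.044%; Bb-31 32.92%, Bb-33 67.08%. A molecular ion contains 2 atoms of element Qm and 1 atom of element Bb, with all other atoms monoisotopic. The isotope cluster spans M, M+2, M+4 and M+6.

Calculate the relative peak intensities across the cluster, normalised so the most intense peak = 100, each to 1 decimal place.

Element Qm pattern (n=2): 0.56184019 : 0.37543961 : 0.06272019
Element Bb pattern (n=1): 0.3292 : 0.6708
Convolve the two distributions (both contribute in 2-u steps):
  M: 0.56184019×0.3292 = 0.184958
  M+2: 0.56184019×0.6708 + 0.37543961×0.3292 = 0.500477
  M+4: 0.37543961×0.6708 + 0.06272019×0.3292 = 0.272492
  M+6: 0.06272019×0.6708 = 0.042073
Scale to base peak (0.500477) = 100: 37.0 : 100.0 : 54.4 : 8.4

37.0 : 100.0 : 54.4 : 8.4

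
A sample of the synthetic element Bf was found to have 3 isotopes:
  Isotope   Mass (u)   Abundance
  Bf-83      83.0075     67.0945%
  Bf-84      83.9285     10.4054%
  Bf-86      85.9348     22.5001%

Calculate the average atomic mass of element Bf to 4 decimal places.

83.7620 u

Average mass = Σ (abundance × isotope mass) = 0.670945 × 83.0075 + 0.104054 × 83.9285 + 0.225001 × 85.9348
= 55.69347 + 8.73310 + 19.33542 = 83.76199 u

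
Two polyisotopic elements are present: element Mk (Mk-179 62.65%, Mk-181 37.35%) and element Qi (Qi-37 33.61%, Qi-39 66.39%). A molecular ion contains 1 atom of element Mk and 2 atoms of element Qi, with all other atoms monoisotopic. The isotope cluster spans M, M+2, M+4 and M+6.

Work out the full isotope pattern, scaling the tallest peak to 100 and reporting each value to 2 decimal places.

15.98 : 72.67 : 100.00 : 37.18

Element Mk pattern (n=1): 0.6265 : 0.3735
Element Qi pattern (n=2): 0.11296321 : 0.44627358 : 0.44076321
Convolve the two distributions (both contribute in 2-u steps):
  M: 0.6265×0.11296321 = 0.070771
  M+2: 0.6265×0.44627358 + 0.3735×0.11296321 = 0.321782
  M+4: 0.6265×0.44076321 + 0.3735×0.44627358 = 0.442821
  M+6: 0.3735×0.44076321 = 0.164625
Scale to base peak (0.442821) = 100: 15.98 : 72.67 : 100.00 : 37.18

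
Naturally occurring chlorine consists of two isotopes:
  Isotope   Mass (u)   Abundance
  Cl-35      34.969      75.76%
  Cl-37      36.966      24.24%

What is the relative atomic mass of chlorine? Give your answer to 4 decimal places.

The abundance-weighted mean is 0.7576 × 34.969 + 0.2424 × 36.966
= 26.49251 + 8.96056 = 35.45307 u

35.4531 u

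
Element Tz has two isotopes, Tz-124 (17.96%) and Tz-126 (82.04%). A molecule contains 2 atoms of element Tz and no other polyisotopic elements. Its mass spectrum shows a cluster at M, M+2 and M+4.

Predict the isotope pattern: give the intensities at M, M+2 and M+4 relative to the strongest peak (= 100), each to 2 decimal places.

Each Tz atom is independently Tz-124 (p = 0.1796) or Tz-126 (q = 0.8204); the cluster is the binomial expansion (p + q)^2.
P(M) = 0.1796^2 = 0.032256
P(M+2) = 2 × 0.1796^1 × 0.8204^1 = 0.294688
P(M+4) = 0.8204^2 = 0.673056
The M+4 peak is largest (0.673056); scaling to 100 gives 4.79 : 43.78 : 100.00.

4.79 : 43.78 : 100.00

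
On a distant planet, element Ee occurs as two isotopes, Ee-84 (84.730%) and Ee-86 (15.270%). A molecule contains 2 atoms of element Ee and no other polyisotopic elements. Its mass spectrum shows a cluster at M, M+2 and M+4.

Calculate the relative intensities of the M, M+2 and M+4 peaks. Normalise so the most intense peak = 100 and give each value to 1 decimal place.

100.0 : 36.0 : 3.2

Expanding (0.84730 + 0.15270)^2:
P(M) = 0.84730^2 = 0.717917
P(M+2) = 2 × 0.84730^1 × 0.15270^1 = 0.258765
P(M+4) = 0.15270^2 = 0.023317
The M peak is largest (0.717917); scaling to 100 gives 100.0 : 36.0 : 3.2.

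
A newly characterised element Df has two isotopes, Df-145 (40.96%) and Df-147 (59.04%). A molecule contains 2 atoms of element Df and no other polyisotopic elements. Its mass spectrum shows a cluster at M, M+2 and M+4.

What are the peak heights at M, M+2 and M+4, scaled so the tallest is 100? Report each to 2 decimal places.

34.69 : 100.00 : 72.07

The 2 Df atoms are independent, so intensities follow the terms of (0.4096 + 0.5904)^2.
P(M) = 0.4096^2 = 0.167772
P(M+2) = 2 × 0.4096^1 × 0.5904^1 = 0.483656
P(M+4) = 0.5904^2 = 0.348572
The M+2 peak is largest (0.483656); scaling to 100 gives 34.69 : 100.00 : 72.07.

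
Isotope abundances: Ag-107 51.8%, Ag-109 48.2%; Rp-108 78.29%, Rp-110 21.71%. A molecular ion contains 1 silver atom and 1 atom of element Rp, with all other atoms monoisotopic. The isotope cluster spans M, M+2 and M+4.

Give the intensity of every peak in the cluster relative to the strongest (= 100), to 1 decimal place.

Silver pattern (n=1): 0.5180 : 0.4820
Element Rp pattern (n=1): 0.7829 : 0.2171
Convolve the two distributions (both contribute in 2-u steps):
  M: 0.5180×0.7829 = 0.405542
  M+2: 0.5180×0.2171 + 0.4820×0.7829 = 0.489816
  M+4: 0.4820×0.2171 = 0.104642
Scale to base peak (0.489816) = 100: 82.8 : 100.0 : 21.4

82.8 : 100.0 : 21.4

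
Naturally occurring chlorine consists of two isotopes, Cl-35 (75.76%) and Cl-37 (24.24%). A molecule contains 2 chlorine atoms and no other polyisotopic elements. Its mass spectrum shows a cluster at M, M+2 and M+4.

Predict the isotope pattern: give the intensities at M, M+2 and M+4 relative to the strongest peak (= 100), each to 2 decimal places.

Each Cl atom is independently Cl-35 (p = 0.7576) or Cl-37 (q = 0.2424); the cluster is the binomial expansion (p + q)^2.
P(M) = 0.7576^2 = 0.573958
P(M+2) = 2 × 0.7576^1 × 0.2424^1 = 0.367284
P(M+4) = 0.2424^2 = 0.058758
The M peak is largest (0.573958); scaling to 100 gives 100.00 : 63.99 : 10.24.

100.00 : 63.99 : 10.24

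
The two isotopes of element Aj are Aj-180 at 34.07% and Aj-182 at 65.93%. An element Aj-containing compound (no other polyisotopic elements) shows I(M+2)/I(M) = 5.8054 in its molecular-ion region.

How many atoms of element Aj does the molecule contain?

With n Aj atoms, P(M+2)/P(M) = C(n,1)·p^(n−1)q / p^n = n·q/p = n · 0.6593/0.3407.
n = 5.8054 × 0.3407/0.6593 = 3.00 ≈ 3

3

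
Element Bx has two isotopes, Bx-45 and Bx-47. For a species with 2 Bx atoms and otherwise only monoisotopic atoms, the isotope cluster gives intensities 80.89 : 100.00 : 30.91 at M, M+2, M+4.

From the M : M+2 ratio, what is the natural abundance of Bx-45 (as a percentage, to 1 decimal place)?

If p is the fraction of Bx that is Bx-45, then I(M+2)/I(M) = [C(2,1)·p^1·(1−p)] / p^2 = 2·(1−p)/p = 100.00/80.89 = 1.2362
(1−p)/p = 1.2362/2 = 0.6181  ⇒  p = 1/(1 + 0.6181) = 0.6180
Bx-45: 61.8%, Bx-47: 38.2%.

61.8%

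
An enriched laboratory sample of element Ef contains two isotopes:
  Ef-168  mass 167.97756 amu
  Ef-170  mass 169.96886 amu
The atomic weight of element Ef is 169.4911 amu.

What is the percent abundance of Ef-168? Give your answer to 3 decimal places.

Let x be the fractional abundance of Ef-168; then Ef-170 has abundance 1 − x.
167.97756·x + 169.96886·(1 − x) = 169.4911
(167.97756 − 169.96886)·x = 169.4911 − 169.96886
x = -0.47776 / -1.99130 = 0.23992 → 23.992% Ef-168, 76.008% Ef-170.

23.992%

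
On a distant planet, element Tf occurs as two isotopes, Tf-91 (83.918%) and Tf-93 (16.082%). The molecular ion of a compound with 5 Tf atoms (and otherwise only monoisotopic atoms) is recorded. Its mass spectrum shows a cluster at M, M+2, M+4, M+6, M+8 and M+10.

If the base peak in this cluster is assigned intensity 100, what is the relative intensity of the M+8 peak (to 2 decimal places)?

0.67

Binomial terms of (0.83918 + 0.16082)^5: M 0.4162, M+2 0.3988, M+4 0.1528, M+6 0.0293, M+8 0.0028, M+10 0.0001 → M is the base peak.
P(M) = C(5,0) × 0.83918^5 × 0.16082^0 = 1 × 0.41617465 × 1.0000 = 0.416175 (base)
P(M+8) = C(5,4) × 0.83918^1 × 0.16082^4 = 5 × 0.83918 × 0.0006689 = 0.002807
Relative intensity = 0.002807 / 0.416175 × 100 = 0.67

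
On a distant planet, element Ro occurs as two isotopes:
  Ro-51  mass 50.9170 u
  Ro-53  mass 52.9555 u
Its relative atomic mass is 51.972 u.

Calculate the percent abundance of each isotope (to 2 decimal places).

Ro-51: 48.25%, Ro-53: 51.75%

With x = fraction of Ro-51 (so Ro-53 is 1 − x):
50.9170·x + 52.9555·(1 − x) = 51.972
(50.9170 − 52.9555)·x = 51.972 − 52.9555
x = -0.9835 / -2.0385 = 0.48246 → 48.25% Ro-51, 51.75% Ro-53.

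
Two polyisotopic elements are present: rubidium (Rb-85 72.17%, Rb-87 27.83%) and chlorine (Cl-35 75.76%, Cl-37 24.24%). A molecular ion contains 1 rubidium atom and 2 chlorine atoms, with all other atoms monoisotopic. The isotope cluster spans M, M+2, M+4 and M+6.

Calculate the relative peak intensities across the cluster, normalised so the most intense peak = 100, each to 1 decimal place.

Rubidium pattern (n=1): 0.7217 : 0.2783
Chlorine pattern (n=2): 0.57395776 : 0.36728448 : 0.05875776
Convolve the two distributions (both contribute in 2-u steps):
  M: 0.7217×0.57395776 = 0.414225
  M+2: 0.7217×0.36728448 + 0.2783×0.57395776 = 0.424802
  M+4: 0.7217×0.05875776 + 0.2783×0.36728448 = 0.144621
  M+6: 0.2783×0.05875776 = 0.016352
Scale to base peak (0.424802) = 100: 97.5 : 100.0 : 34.0 : 3.8

97.5 : 100.0 : 34.0 : 3.8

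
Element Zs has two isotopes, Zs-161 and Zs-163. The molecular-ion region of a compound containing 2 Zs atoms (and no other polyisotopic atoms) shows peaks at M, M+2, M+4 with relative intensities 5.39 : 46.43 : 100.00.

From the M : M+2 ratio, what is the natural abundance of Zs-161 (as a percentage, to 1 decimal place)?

Let p = fractional abundance of Zs-161. I(M+2)/I(M) = [C(2,1)·p^1·(1−p)] / p^2 = 2·(1−p)/p = 46.43/5.39 = 8.6141
(1−p)/p = 8.6141/2 = 4.3071  ⇒  p = 1/(1 + 4.3071) = 0.1884
Zs-161: 18.8%, Zs-163: 81.2%.

18.8%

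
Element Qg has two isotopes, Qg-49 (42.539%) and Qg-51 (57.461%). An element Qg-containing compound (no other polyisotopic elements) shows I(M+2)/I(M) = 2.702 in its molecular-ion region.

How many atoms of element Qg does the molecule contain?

With n Qg atoms, P(M+2)/P(M) = C(n,1)·p^(n−1)q / p^n = n·q/p = n · 0.57461/0.42539.
n = 2.702 × 0.42539/0.57461 = 2.00 ≈ 2

2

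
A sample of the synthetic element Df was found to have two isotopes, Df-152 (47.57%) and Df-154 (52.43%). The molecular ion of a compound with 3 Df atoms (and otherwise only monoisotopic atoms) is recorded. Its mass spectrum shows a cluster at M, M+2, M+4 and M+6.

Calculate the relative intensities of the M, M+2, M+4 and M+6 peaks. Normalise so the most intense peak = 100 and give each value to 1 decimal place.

27.4 : 90.7 : 100.0 : 36.7

Expanding (0.4757 + 0.5243)^3:
P(M) = 0.4757^3 = 0.107646
P(M+2) = 3 × 0.4757^2 × 0.5243^1 = 0.355932
P(M+4) = 3 × 0.4757^1 × 0.5243^2 = 0.392296
P(M+6) = 0.5243^3 = 0.144125
The M+4 peak is largest (0.392296); scaling to 100 gives 27.4 : 90.7 : 100.0 : 36.7.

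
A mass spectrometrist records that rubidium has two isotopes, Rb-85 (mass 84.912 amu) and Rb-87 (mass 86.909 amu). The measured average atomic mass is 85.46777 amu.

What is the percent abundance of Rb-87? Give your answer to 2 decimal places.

27.83%

With x = fraction of Rb-85 (so Rb-87 is 1 − x):
84.912·x + 86.909·(1 − x) = 85.46777
(84.912 − 86.909)·x = 85.46777 − 86.909
x = -1.44123 / -1.997 = 0.72170 → 72.17% Rb-85, 27.83% Rb-87.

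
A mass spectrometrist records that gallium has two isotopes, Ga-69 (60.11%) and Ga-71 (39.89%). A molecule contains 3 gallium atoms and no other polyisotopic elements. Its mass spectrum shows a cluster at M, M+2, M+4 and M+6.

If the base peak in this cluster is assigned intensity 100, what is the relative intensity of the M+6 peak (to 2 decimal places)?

Binomial terms of (0.6011 + 0.3989)^3: M 0.2172, M+2 0.4324, M+4 0.2869, M+6 0.0635 → M+2 is the base peak.
P(M+2) = C(3,1) × 0.6011^2 × 0.3989^1 = 3 × 0.36132121 × 0.3989 = 0.432393 (base)
P(M+6) = C(3,3) × 0.6011^0 × 0.3989^3 = 1 × 1.0000 × 0.06347345 = 0.063473
Relative intensity = 0.063473 / 0.432393 × 100 = 14.68

14.68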